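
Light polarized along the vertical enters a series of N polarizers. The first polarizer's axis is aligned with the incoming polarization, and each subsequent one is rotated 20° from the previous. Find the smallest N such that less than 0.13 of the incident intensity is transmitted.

N = 18

First polarizer is aligned with the polarization: full transmission.
Each further stage multiplies by cos²(20°) = 0.883.
After N polarizers: T = 0.883^(N−1). Require T < 0.13 ⇒ N−1 > ln(0.13)/ln(0.883) = 16.40, so N−1 ≥ 17 and N = 18.
Check: N=18 gives T = 0.1206 < 0.13; N=17 gives T = 0.1366.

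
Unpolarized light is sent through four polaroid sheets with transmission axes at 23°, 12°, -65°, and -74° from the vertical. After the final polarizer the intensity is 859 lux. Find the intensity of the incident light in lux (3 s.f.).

I₀ ≈ 3.61e4 lux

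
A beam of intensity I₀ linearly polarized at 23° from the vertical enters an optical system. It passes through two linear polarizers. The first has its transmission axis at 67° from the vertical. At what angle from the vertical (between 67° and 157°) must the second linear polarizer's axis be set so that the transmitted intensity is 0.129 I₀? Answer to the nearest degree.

By Malus's law, I₁ = I₀ cos²(67° − 23°) = I₀ cos²(44°) = 0.5174 I₀.
Need I₂/I₀ = 0.129, so cos²(θ − 67°) = 0.129 / 0.5174 = 0.2493.
θ − 67° = arccos(√0.2493) = 60.0°, giving θ ≈ 67 + 60.0 = 127.0°.

θ ≈ 127°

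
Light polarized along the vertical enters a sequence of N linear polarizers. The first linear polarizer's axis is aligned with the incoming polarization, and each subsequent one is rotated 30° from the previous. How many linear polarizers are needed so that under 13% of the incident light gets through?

N = 9

First polarizer is aligned with the polarization: full transmission.
Each further stage multiplies by cos²(30°) = 0.75.
After N polarizers: T = 0.75^(N−1). Require T < 0.13 ⇒ N−1 > ln(0.13)/ln(0.75) = 7.09, so N−1 ≥ 8 and N = 9.
Check: N=9 gives T = 0.1001 < 0.13; N=8 gives T = 0.1335.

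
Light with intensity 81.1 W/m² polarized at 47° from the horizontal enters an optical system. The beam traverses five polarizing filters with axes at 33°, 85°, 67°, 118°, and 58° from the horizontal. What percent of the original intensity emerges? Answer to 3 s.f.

≈ 3.20%

By Malus's law, I₁ = 81.1 W/m² · cos²(14°) = 76.35 W/m².
I₂ = I₁ · cos²(52°) = 76.35 · 0.379 = 28.94 W/m².
I₃ = I₂ · cos²(18°) = 28.94 · 0.9045 = 26.18 W/m².
I₄ = I₃ · cos²(51°) = 26.18 · 0.396 = 10.37 W/m².
I₅ = I₄ · cos²(60°) = 10.37 · 0.25 = 2.592 W/m².
That is 3.196% of the incident intensity.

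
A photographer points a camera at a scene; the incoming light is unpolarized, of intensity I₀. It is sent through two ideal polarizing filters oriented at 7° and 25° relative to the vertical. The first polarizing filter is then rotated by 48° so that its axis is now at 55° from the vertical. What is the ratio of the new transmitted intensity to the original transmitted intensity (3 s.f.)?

I_new/I_old ≈ 0.829

Before rotation:
Unpolarized light through the first polarizer → I₁ = ½ I₀, now polarized at 7°.
I₂ = I₁ cos²(25° − 7°) = 0.5 I₀ · cos²(18°) = 0.4523 I₀.
After rotation:
Unpolarized light through the first polarizer → I₁ = ½ I₀, now polarized at 55°.
I₂ = I₁ cos²(25° − 55°) = 0.5 I₀ · cos²(30°) = 0.375 I₀.
Ratio = 0.375 / 0.4523 = 0.8292.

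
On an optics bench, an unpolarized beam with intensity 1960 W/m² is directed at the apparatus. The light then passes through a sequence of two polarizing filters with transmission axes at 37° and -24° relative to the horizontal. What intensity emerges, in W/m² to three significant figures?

Unpolarized light through the first polarizer → I₁ = 1960 W/m²/2 = 980 W/m², polarized at 37°.
I₂ = I₁ · cos²(61°) = 980 · 0.235 = 230.3 W/m².

I ≈ 230 W/m²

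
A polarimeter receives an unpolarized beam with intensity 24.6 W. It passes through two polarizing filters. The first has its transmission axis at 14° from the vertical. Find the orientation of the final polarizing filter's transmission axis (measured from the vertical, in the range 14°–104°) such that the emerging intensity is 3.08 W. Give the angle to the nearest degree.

Unpolarized light through the first polarizer → I₁ = ½ I₀, now polarized at 14°.
Target fraction: 3.08 / 24.6 W = 0.1252 of I₀.
Need I₂/I₀ = 0.1252, so cos²(θ − 14°) = 0.1252 / 0.5 = 0.2504.
θ − 14° = arccos(√0.2504) = 60.0°, giving θ ≈ 14 + 60.0 = 74.0°.

θ ≈ 74°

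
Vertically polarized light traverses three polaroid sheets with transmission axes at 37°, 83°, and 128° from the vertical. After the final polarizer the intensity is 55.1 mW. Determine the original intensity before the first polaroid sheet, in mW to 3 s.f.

By Malus's law, I₁ = I₀ cos²(37° − 0°) = I₀ cos²(37°) = 0.6378 I₀.
I₂ = I₁ cos²(83° − 37°) = 0.6378 I₀ · cos²(46°) = 0.3078 I₀.
I₃ = I₂ cos²(128° − 83°) = 0.3078 I₀ · cos²(45°) = 0.1539 I₀.
So 55.1 mW = 0.1539 I₀, giving I₀ = 55.1/0.1539 = 358 mW.

I₀ ≈ 358 mW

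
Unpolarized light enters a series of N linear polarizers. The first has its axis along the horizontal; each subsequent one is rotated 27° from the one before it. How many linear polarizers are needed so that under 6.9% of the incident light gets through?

N = 10

First polarizer halves the unpolarized light: factor 1/2.
Each further stage multiplies by cos²(27°) = 0.7939.
After N polarizers: T = 0.5·0.7939^(N−1). Require T < 0.069 ⇒ N−1 > ln(0.069/0.5)/ln(0.7939) = 8.58, so N−1 ≥ 9 and N = 10.
Check: N=10 gives T = 0.06264 < 0.069; N=9 gives T = 0.0789.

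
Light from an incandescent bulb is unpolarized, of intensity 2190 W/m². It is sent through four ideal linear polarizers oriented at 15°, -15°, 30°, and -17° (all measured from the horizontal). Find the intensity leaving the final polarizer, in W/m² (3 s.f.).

I ≈ 191 W/m²

Unpolarized light through the first polarizer → I₁ = 2190 W/m²/2 = 1095 W/m², polarized at 15°.
I₂ = I₁ · cos²(30°) = 1095 · 0.75 = 821.3 W/m².
I₃ = I₂ · cos²(45°) = 821.3 · 0.5 = 410.6 W/m².
I₄ = I₃ · cos²(47°) = 410.6 · 0.4651 = 191 W/m².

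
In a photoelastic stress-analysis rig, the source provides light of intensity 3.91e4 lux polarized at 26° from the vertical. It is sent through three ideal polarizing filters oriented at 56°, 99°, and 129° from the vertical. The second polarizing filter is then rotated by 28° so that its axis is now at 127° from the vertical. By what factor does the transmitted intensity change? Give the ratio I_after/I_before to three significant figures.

Before rotation:
I₁ = I₀ cos²(56° − 26°) = I₀ cos²(30°) = 0.75 I₀.
I₂ = I₁ cos²(99° − 56°) = 0.75 I₀ · cos²(43°) = 0.4012 I₀.
I₃ = I₂ cos²(129° − 99°) = 0.4012 I₀ · cos²(30°) = 0.3009 I₀.
After rotation:
I₁ = I₀ cos²(56° − 26°) = I₀ cos²(30°) = 0.75 I₀.
I₂ = I₁ cos²(127° − 56°) = 0.75 I₀ · cos²(71°) = 0.0795 I₀.
I₃ = I₂ cos²(129° − 127°) = 0.0795 I₀ · cos²(2°) = 0.0794 I₀.
Ratio = 0.0794 / 0.3009 = 0.2639.

I_new/I_old ≈ 0.264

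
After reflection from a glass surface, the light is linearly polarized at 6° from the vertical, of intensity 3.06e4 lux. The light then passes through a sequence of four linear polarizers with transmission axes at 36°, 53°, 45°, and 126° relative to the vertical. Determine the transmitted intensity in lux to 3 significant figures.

I ≈ 504 lux

By Malus's law, I₁ = 3.06e4 lux · cos²(30°) = 2.295e+04 lux.
I₂ = I₁ · cos²(17°) = 2.295e+04 · 0.9145 = 2.099e+04 lux.
I₃ = I₂ · cos²(8°) = 2.099e+04 · 0.9806 = 2.058e+04 lux.
I₄ = I₃ · cos²(81°) = 2.058e+04 · 0.02447 = 503.7 lux.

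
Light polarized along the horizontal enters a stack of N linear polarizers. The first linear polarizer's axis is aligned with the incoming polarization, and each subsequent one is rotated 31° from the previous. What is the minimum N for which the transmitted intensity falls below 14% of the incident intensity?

First polarizer is aligned with the polarization: full transmission.
Each further stage multiplies by cos²(31°) = 0.7347.
After N polarizers: T = 0.7347^(N−1). Require T < 0.14 ⇒ N−1 > ln(0.14)/ln(0.7347) = 6.38, so N−1 ≥ 7 and N = 8.
Check: N=8 gives T = 0.1156 < 0.14; N=7 gives T = 0.1573.

N = 8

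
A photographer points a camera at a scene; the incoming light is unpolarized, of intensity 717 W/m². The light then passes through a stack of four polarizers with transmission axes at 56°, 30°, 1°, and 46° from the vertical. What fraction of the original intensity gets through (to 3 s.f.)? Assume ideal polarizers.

I/I₀ ≈ 0.154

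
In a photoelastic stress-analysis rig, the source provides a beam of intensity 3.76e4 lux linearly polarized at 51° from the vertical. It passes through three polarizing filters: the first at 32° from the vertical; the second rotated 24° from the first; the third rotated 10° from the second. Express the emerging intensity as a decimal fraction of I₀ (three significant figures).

I/I₀ ≈ 0.724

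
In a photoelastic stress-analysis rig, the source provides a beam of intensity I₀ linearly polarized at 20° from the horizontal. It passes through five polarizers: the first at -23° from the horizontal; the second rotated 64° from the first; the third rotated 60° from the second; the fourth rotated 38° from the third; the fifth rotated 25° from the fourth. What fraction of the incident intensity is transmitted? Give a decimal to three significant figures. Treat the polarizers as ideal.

≈ 0.0131 I₀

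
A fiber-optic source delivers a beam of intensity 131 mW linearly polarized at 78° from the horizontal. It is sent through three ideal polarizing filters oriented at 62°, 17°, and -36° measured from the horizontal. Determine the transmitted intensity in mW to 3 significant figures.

I ≈ 21.9 mW

By Malus's law, I₁ = 131 mW · cos²(16°) = 121 mW.
I₂ = I₁ · cos²(45°) = 121 · 0.5 = 60.52 mW.
I₃ = I₂ · cos²(53°) = 60.52 · 0.3622 = 21.92 mW.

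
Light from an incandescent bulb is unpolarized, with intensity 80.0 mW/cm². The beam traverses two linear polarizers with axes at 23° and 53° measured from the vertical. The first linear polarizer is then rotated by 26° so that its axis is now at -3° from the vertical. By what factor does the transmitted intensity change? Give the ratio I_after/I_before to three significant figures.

Before rotation:
Unpolarized light through the first polarizer → I₁ = ½ I₀, now polarized at 23°.
I₂ = I₁ cos²(53° − 23°) = 0.5 I₀ · cos²(30°) = 0.375 I₀.
After rotation:
Unpolarized light through the first polarizer → I₁ = ½ I₀, now polarized at -3°.
I₂ = I₁ cos²(53° + 3°) = 0.5 I₀ · cos²(56°) = 0.1563 I₀.
Ratio = 0.1563 / 0.375 = 0.4169.

I_new/I_old ≈ 0.417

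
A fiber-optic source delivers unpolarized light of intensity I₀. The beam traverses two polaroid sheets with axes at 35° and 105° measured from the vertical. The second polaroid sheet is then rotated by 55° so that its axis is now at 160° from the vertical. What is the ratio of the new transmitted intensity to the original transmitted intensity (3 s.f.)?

I_new/I_old ≈ 2.81

Before rotation:
Unpolarized light through the first polarizer → I₁ = ½ I₀, now polarized at 35°.
I₂ = I₁ cos²(105° − 35°) = 0.5 I₀ · cos²(70°) = 0.05849 I₀.
After rotation:
Unpolarized light through the first polarizer → I₁ = ½ I₀, now polarized at 35°.
Angle between axes 1 and 2: 55°. I₂ = 0.5 I₀ · cos²(55°) = 0.1645 I₀.
Ratio = 0.1645 / 0.05849 = 2.812.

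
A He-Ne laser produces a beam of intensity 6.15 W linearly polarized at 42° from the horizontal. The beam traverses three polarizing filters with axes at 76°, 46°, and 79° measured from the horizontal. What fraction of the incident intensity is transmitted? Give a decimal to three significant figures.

I/I₀ ≈ 0.363

By Malus's law, I₁ = 6.15 W · cos²(34°) = 4.227 W.
I₂ = I₁ · cos²(30°) = 4.227 · 0.75 = 3.17 W.
I₃ = I₂ · cos²(33°) = 3.17 · 0.7034 = 2.23 W.
Transmitted fraction = 0.3626.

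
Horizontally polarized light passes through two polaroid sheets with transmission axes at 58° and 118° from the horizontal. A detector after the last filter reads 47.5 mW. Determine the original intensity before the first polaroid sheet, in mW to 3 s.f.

I₁ = I₀ cos²(58° − 0°) = I₀ cos²(58°) = 0.2808 I₀.
I₂ = I₁ cos²(118° − 58°) = 0.2808 I₀ · cos²(60°) = 0.0702 I₀.
So 47.5 mW = 0.0702 I₀, giving I₀ = 47.5/0.0702 = 676.6 mW.

I₀ ≈ 677 mW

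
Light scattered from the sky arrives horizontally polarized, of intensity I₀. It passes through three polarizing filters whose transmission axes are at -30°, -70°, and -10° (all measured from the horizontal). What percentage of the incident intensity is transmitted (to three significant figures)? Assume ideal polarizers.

≈ 11.0%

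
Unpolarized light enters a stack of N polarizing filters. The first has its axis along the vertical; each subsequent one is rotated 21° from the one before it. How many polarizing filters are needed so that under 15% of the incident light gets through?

First polarizer halves the unpolarized light: factor 1/2.
Each further stage multiplies by cos²(21°) = 0.8716.
After N polarizers: T = 0.5·0.8716^(N−1). Require T < 0.15 ⇒ N−1 > ln(0.15/0.5)/ln(0.8716) = 8.76, so N−1 ≥ 9 and N = 10.
Check: N=10 gives T = 0.1451 < 0.15; N=9 gives T = 0.1665.

N = 10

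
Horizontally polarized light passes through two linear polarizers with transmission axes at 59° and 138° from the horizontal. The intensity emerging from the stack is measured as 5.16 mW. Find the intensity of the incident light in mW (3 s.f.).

I₁ = I₀ cos²(59° − 0°) = I₀ cos²(59°) = 0.2653 I₀.
I₂ = I₁ cos²(138° − 59°) = 0.2653 I₀ · cos²(79°) = 0.009658 I₀.
So 5.16 mW = 0.009658 I₀, giving I₀ = 5.16/0.009658 = 534.3 mW.

I₀ ≈ 534 mW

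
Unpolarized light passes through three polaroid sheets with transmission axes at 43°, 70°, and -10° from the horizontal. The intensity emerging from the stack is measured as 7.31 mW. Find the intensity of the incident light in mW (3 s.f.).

I₀ ≈ 611 mW

Unpolarized light through the first polarizer → I₁ = ½ I₀, now polarized at 43°.
I₂ = I₁ cos²(70° − 43°) = 0.5 I₀ · cos²(27°) = 0.3969 I₀.
I₃ = I₂ cos²(-10° − 70°) = 0.3969 I₀ · cos²(80°) = 0.01197 I₀.
So 7.31 mW = 0.01197 I₀, giving I₀ = 7.31/0.01197 = 610.7 mW.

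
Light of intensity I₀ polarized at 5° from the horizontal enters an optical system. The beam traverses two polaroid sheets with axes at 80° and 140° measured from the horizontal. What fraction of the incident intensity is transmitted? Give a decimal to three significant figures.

≈ 0.0167 I₀

By Malus's law, I₁ = I₀ cos²(80° − 5°) = I₀ cos²(75°) = 0.06699 I₀.
I₂ = I₁ cos²(140° − 80°) = 0.06699 I₀ · cos²(60°) = 0.01675 I₀.
Transmitted fraction = 0.01675.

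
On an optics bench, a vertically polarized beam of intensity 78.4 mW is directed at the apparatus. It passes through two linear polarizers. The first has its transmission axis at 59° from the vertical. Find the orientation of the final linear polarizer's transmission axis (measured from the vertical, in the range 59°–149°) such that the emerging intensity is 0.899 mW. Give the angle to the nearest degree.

θ ≈ 137°

By Malus's law, I₁ = I₀ cos²(59° − 0°) = I₀ cos²(59°) = 0.2653 I₀.
Target fraction: 0.899 / 78.4 mW = 0.01147 of I₀.
Need I₂/I₀ = 0.01147, so cos²(θ − 59°) = 0.01147 / 0.2653 = 0.04323.
θ − 59° = arccos(√0.04323) = 78.0°, giving θ ≈ 59 + 78.0 = 137.0°.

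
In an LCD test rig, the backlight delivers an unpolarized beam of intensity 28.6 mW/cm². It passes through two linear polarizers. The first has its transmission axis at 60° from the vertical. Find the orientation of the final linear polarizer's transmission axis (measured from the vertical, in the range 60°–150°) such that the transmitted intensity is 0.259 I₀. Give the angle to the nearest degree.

Unpolarized light through the first polarizer → I₁ = ½ I₀, now polarized at 60°.
Need I₂/I₀ = 0.259, so cos²(θ − 60°) = 0.259 / 0.5 = 0.518.
θ − 60° = arccos(√0.518) = 44.0°, giving θ ≈ 60 + 44.0 = 104.0°.

θ ≈ 104°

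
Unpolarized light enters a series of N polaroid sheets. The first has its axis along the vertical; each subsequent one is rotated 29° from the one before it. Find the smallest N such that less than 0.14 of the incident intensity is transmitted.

N = 6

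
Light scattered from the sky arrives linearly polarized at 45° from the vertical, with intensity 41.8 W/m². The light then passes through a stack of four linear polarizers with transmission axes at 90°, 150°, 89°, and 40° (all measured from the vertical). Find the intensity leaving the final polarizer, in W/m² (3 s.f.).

I₁ = 41.8 W/m² · cos²(45°) = 20.9 W/m².
I₂ = I₁ · cos²(60°) = 20.9 · 0.25 = 5.225 W/m².
I₃ = I₂ · cos²(61°) = 5.225 · 0.235 = 1.228 W/m².
I₄ = I₃ · cos²(49°) = 1.228 · 0.4304 = 0.5286 W/m².

I ≈ 0.529 W/m²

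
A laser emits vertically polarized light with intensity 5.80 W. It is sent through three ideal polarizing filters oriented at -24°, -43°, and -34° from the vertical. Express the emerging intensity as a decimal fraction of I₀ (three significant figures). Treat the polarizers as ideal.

By Malus's law, I₁ = 5.80 W · cos²(24°) = 4.84 W.
I₂ = I₁ · cos²(19°) = 4.84 · 0.894 = 4.327 W.
I₃ = I₂ · cos²(9°) = 4.327 · 0.9755 = 4.222 W.
Transmitted fraction = 0.7278.

I/I₀ ≈ 0.728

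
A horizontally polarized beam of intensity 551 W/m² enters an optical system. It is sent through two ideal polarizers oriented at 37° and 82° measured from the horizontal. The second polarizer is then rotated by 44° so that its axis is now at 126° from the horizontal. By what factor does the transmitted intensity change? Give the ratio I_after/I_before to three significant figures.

Before rotation:
I₁ = I₀ cos²(37° − 0°) = I₀ cos²(37°) = 0.6378 I₀.
I₂ = I₁ cos²(82° − 37°) = 0.6378 I₀ · cos²(45°) = 0.3189 I₀.
After rotation:
I₁ = I₀ cos²(37° − 0°) = I₀ cos²(37°) = 0.6378 I₀.
I₂ = I₁ cos²(126° − 37°) = 0.6378 I₀ · cos²(89°) = 0.0001943 I₀.
Ratio = 0.0001943 / 0.3189 = 0.0006092.

I_new/I_old ≈ 0.000609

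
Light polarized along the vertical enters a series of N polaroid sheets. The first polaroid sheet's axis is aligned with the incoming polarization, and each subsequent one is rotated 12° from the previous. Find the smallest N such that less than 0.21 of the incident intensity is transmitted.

N = 37

First polarizer is aligned with the polarization: full transmission.
Each further stage multiplies by cos²(12°) = 0.9568.
After N polarizers: T = 0.9568^(N−1). Require T < 0.21 ⇒ N−1 > ln(0.21)/ln(0.9568) = 35.32, so N−1 ≥ 36 and N = 37.
Check: N=37 gives T = 0.2038 < 0.21; N=36 gives T = 0.213.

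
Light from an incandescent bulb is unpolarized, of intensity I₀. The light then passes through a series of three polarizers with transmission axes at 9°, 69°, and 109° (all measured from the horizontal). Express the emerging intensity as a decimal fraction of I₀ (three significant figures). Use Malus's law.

Unpolarized light through the first polarizer → I₁ = ½ I₀, now polarized at 9°.
I₂ = I₁ cos²(69° − 9°) = 0.5 I₀ · cos²(60°) = 0.125 I₀.
I₃ = I₂ cos²(109° − 69°) = 0.125 I₀ · cos²(40°) = 0.07335 I₀.
Transmitted fraction = 0.07335.

≈ 0.0734 I₀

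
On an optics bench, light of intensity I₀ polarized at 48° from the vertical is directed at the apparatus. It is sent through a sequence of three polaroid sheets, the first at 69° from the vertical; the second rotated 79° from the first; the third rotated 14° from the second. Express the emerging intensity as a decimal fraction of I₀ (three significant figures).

≈ 0.0299 I₀

I₁ = I₀ cos²(69° − 48°) = I₀ cos²(21°) = 0.8716 I₀.
I₂ = I₁ cos²(79°) = 0.8716 · 0.03641 I₀ = 0.03173 I₀.
I₃ = I₂ cos²(14°) = 0.03173 · 0.9415 I₀ = 0.02988 I₀.
Transmitted fraction = 0.02988.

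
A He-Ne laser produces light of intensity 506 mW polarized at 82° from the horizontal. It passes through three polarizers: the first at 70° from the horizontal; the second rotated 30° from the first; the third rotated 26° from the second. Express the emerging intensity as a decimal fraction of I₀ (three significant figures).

I/I₀ ≈ 0.580

I₁ = 506 mW · cos²(12°) = 484.1 mW.
I₂ = I₁ · cos²(30°) = 484.1 · 0.75 = 363.1 mW.
I₃ = I₂ · cos²(26°) = 363.1 · 0.8078 = 293.3 mW.
Transmitted fraction = 0.5797.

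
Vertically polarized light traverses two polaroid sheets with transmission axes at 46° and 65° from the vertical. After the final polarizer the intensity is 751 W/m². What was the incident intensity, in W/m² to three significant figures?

I₀ ≈ 1740 W/m²

By Malus's law, I₁ = I₀ cos²(46° − 0°) = I₀ cos²(46°) = 0.4826 I₀.
I₂ = I₁ cos²(65° − 46°) = 0.4826 I₀ · cos²(19°) = 0.4314 I₀.
So 751 W/m² = 0.4314 I₀, giving I₀ = 751/0.4314 = 1741 W/m².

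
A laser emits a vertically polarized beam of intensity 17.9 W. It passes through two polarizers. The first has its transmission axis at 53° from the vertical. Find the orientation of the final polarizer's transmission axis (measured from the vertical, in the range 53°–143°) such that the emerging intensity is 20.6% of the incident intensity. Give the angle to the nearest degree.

I₁ = I₀ cos²(53° − 0°) = I₀ cos²(53°) = 0.3622 I₀.
Need I₂/I₀ = 0.206, so cos²(θ − 53°) = 0.206 / 0.3622 = 0.5688.
θ − 53° = arccos(√0.5688) = 41.0°, giving θ ≈ 53 + 41.0 = 94.0°.

θ ≈ 94°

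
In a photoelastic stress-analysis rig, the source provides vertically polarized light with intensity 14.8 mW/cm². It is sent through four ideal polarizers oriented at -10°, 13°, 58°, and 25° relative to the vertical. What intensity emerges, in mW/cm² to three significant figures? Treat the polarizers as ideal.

I₁ = 14.8 mW/cm² · cos²(10°) = 14.35 mW/cm².
I₂ = I₁ · cos²(23°) = 14.35 · 0.8473 = 12.16 mW/cm².
I₃ = I₂ · cos²(45°) = 12.16 · 0.5 = 6.081 mW/cm².
I₄ = I₃ · cos²(33°) = 6.081 · 0.7034 = 4.277 mW/cm².

I ≈ 4.28 mW/cm²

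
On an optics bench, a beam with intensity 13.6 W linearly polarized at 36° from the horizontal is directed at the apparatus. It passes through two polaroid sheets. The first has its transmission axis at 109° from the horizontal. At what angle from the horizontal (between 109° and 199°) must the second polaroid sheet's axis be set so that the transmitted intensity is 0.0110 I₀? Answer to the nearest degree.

θ ≈ 178°

I₁ = I₀ cos²(109° − 36°) = I₀ cos²(73°) = 0.08548 I₀.
Need I₂/I₀ = 0.011, so cos²(θ − 109°) = 0.011 / 0.08548 = 0.1287.
θ − 109° = arccos(√0.1287) = 69.0°, giving θ ≈ 109 + 69.0 = 178.0°.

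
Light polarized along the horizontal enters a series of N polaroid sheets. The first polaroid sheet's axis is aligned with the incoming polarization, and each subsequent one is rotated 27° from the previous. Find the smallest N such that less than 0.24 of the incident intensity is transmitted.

N = 8

First polarizer is aligned with the polarization: full transmission.
Each further stage multiplies by cos²(27°) = 0.7939.
After N polarizers: T = 0.7939^(N−1). Require T < 0.24 ⇒ N−1 > ln(0.24)/ln(0.7939) = 6.18, so N−1 ≥ 7 and N = 8.
Check: N=8 gives T = 0.1988 < 0.24; N=7 gives T = 0.2504.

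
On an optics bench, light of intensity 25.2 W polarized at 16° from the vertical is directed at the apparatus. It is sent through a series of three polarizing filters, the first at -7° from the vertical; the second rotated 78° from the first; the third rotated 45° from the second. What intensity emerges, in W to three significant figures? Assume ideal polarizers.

I ≈ 0.462 W

I₁ = 25.2 W · cos²(23°) = 21.35 W.
I₂ = I₁ · cos²(78°) = 21.35 · 0.04323 = 0.923 W.
I₃ = I₂ · cos²(45°) = 0.923 · 0.5 = 0.4615 W.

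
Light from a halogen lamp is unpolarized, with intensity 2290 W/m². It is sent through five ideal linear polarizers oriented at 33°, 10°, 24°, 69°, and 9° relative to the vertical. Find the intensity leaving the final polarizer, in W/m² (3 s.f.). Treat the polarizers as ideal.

Unpolarized light through the first polarizer → I₁ = 2290 W/m²/2 = 1145 W/m², polarized at 33°.
I₂ = I₁ · cos²(23°) = 1145 · 0.8473 = 970.2 W/m².
I₃ = I₂ · cos²(14°) = 970.2 · 0.9415 = 913.4 W/m².
I₄ = I₃ · cos²(45°) = 913.4 · 0.5 = 456.7 W/m².
I₅ = I₄ · cos²(60°) = 456.7 · 0.25 = 114.2 W/m².

I ≈ 114 W/m²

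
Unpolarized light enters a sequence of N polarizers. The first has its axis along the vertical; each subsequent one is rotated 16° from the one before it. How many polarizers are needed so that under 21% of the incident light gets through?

First polarizer halves the unpolarized light: factor 1/2.
Each further stage multiplies by cos²(16°) = 0.924.
After N polarizers: T = 0.5·0.924^(N−1). Require T < 0.21 ⇒ N−1 > ln(0.21/0.5)/ln(0.924) = 10.98, so N−1 ≥ 11 and N = 12.
Check: N=12 gives T = 0.2096 < 0.21; N=11 gives T = 0.2269.

N = 12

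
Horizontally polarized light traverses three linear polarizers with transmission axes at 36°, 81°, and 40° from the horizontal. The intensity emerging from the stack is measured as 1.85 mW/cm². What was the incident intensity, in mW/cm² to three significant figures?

I₀ ≈ 9.92 mW/cm²

I₁ = I₀ cos²(36° − 0°) = I₀ cos²(36°) = 0.6545 I₀.
I₂ = I₁ cos²(81° − 36°) = 0.6545 I₀ · cos²(45°) = 0.3273 I₀.
I₃ = I₂ cos²(40° − 81°) = 0.3273 I₀ · cos²(41°) = 0.1864 I₀.
So 1.85 mW/cm² = 0.1864 I₀, giving I₀ = 1.85/0.1864 = 9.925 mW/cm².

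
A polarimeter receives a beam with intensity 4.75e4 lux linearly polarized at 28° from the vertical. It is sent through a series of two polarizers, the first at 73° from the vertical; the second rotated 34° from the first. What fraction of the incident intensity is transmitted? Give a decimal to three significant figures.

I₁ = 4.75e4 lux · cos²(45°) = 2.375e+04 lux.
I₂ = I₁ · cos²(34°) = 2.375e+04 · 0.6873 = 1.632e+04 lux.
Transmitted fraction = 0.3437.

I/I₀ ≈ 0.344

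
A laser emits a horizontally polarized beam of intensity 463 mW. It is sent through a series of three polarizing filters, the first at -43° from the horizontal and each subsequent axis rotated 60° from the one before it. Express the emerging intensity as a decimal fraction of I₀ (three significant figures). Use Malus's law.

By Malus's law, I₁ = 463 mW · cos²(43°) = 247.6 mW.
I₂ = I₁ · cos²(60°) = 247.6 · 0.25 = 61.91 mW.
I₃ = I₂ · cos²(60°) = 61.91 · 0.25 = 15.48 mW.
Transmitted fraction = 0.03343.

I/I₀ ≈ 0.0334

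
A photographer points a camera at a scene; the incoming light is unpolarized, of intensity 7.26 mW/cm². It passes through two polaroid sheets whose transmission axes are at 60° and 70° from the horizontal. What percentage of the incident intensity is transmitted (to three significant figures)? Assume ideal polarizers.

Unpolarized light through the first polarizer → I₁ = 7.26 mW/cm²/2 = 3.63 mW/cm², polarized at 60°.
I₂ = I₁ · cos²(10°) = 3.63 · 0.9698 = 3.521 mW/cm².
That is 48.49% of the incident intensity.

≈ 48.5%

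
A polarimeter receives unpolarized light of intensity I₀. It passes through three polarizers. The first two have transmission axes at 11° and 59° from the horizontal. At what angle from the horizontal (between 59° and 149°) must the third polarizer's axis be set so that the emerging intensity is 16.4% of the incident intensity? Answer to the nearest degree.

Unpolarized light through the first polarizer → I₁ = ½ I₀, now polarized at 11°.
I₂ = I₁ cos²(59° − 11°) = 0.5 I₀ · cos²(48°) = 0.2239 I₀.
Need I₃/I₀ = 0.164, so cos²(θ − 59°) = 0.164 / 0.2239 = 0.7326.
θ − 59° = arccos(√0.7326) = 31.1°, giving θ ≈ 59 + 31.1 = 90.1°.

θ ≈ 90°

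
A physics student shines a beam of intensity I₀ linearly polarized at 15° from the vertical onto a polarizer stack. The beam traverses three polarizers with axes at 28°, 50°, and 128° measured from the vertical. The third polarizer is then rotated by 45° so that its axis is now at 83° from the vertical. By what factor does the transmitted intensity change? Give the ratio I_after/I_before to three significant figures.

Before rotation:
By Malus's law, I₁ = I₀ cos²(28° − 15°) = I₀ cos²(13°) = 0.9494 I₀.
I₂ = I₁ cos²(50° − 28°) = 0.9494 I₀ · cos²(22°) = 0.8162 I₀.
I₃ = I₂ cos²(128° − 50°) = 0.8162 I₀ · cos²(78°) = 0.03528 I₀.
After rotation:
I₁ = I₀ cos²(28° − 15°) = I₀ cos²(13°) = 0.9494 I₀.
I₂ = I₁ cos²(50° − 28°) = 0.9494 I₀ · cos²(22°) = 0.8162 I₀.
I₃ = I₂ cos²(83° − 50°) = 0.8162 I₀ · cos²(33°) = 0.5741 I₀.
Ratio = 0.5741 / 0.03528 = 16.27.

I_new/I_old ≈ 16.3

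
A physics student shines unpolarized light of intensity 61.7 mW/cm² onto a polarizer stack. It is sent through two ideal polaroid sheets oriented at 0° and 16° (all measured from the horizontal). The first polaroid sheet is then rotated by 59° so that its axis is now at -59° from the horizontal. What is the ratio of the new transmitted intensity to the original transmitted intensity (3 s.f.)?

I_new/I_old ≈ 0.0725

Before rotation:
Unpolarized light through the first polarizer → I₁ = ½ I₀, now polarized at 0°.
I₂ = I₁ cos²(16° − 0°) = 0.5 I₀ · cos²(16°) = 0.462 I₀.
After rotation:
Unpolarized light through the first polarizer → I₁ = ½ I₀, now polarized at -59°.
I₂ = I₁ cos²(16° + 59°) = 0.5 I₀ · cos²(75°) = 0.03349 I₀.
Ratio = 0.03349 / 0.462 = 0.0725.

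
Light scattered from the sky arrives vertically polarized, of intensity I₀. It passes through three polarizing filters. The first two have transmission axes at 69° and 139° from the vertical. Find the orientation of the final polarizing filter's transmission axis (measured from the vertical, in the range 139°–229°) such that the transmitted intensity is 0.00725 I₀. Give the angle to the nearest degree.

θ ≈ 185°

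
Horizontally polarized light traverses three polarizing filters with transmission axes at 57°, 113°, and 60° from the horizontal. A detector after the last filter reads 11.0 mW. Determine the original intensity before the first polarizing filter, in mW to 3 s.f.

I₀ ≈ 327 mW

By Malus's law, I₁ = I₀ cos²(57° − 0°) = I₀ cos²(57°) = 0.2966 I₀.
I₂ = I₁ cos²(113° − 57°) = 0.2966 I₀ · cos²(56°) = 0.09276 I₀.
I₃ = I₂ cos²(60° − 113°) = 0.09276 I₀ · cos²(53°) = 0.03359 I₀.
So 11.0 mW = 0.03359 I₀, giving I₀ = 11.0/0.03359 = 327.4 mW.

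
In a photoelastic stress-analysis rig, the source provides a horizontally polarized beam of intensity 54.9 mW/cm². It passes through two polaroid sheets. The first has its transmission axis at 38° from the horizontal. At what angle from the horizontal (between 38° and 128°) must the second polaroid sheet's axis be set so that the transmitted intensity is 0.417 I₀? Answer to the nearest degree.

I₁ = I₀ cos²(38° − 0°) = I₀ cos²(38°) = 0.621 I₀.
Need I₂/I₀ = 0.417, so cos²(θ − 38°) = 0.417 / 0.621 = 0.6715.
θ − 38° = arccos(√0.6715) = 35.0°, giving θ ≈ 38 + 35.0 = 73.0°.

θ ≈ 73°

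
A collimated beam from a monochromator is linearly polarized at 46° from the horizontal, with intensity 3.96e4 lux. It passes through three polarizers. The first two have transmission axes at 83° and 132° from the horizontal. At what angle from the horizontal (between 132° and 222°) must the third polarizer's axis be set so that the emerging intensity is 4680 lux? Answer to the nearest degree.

θ ≈ 181°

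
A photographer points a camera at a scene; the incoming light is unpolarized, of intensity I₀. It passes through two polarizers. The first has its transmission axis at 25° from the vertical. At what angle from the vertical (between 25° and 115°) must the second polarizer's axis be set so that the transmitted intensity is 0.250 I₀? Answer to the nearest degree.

θ ≈ 70°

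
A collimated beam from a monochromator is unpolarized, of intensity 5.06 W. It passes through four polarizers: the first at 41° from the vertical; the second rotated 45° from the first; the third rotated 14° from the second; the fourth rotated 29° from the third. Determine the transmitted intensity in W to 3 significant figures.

I ≈ 0.911 W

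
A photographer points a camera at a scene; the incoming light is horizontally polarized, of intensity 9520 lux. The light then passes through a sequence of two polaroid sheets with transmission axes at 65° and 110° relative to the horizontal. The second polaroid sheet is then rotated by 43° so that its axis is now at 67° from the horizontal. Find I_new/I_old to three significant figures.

Before rotation:
I₁ = I₀ cos²(65° − 0°) = I₀ cos²(65°) = 0.1786 I₀.
I₂ = I₁ cos²(110° − 65°) = 0.1786 I₀ · cos²(45°) = 0.0893 I₀.
After rotation:
I₁ = I₀ cos²(65° − 0°) = I₀ cos²(65°) = 0.1786 I₀.
I₂ = I₁ cos²(67° − 65°) = 0.1786 I₀ · cos²(2°) = 0.1784 I₀.
Ratio = 0.1784 / 0.0893 = 1.998.

I_new/I_old ≈ 2.00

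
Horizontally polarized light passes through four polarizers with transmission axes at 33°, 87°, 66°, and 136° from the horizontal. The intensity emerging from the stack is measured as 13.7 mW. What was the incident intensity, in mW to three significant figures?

I₀ ≈ 553 mW

By Malus's law, I₁ = I₀ cos²(33° − 0°) = I₀ cos²(33°) = 0.7034 I₀.
I₂ = I₁ cos²(87° − 33°) = 0.7034 I₀ · cos²(54°) = 0.243 I₀.
I₃ = I₂ cos²(66° − 87°) = 0.243 I₀ · cos²(21°) = 0.2118 I₀.
I₄ = I₃ cos²(136° − 66°) = 0.2118 I₀ · cos²(70°) = 0.02478 I₀.
So 13.7 mW = 0.02478 I₀, giving I₀ = 13.7/0.02478 = 553 mW.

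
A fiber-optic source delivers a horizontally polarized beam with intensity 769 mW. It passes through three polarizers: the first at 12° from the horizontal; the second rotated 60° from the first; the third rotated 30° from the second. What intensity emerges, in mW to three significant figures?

I₁ = 769 mW · cos²(12°) = 735.8 mW.
I₂ = I₁ · cos²(60°) = 735.8 · 0.25 = 183.9 mW.
I₃ = I₂ · cos²(30°) = 183.9 · 0.75 = 138 mW.

I ≈ 138 mW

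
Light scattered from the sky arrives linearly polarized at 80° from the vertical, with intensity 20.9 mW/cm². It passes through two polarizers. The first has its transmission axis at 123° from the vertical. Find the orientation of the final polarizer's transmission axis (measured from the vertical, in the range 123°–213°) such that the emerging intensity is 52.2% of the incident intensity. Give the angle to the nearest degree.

θ ≈ 132°

I₁ = I₀ cos²(123° − 80°) = I₀ cos²(43°) = 0.5349 I₀.
Need I₂/I₀ = 0.522, so cos²(θ − 123°) = 0.522 / 0.5349 = 0.9759.
θ − 123° = arccos(√0.9759) = 8.9°, giving θ ≈ 123 + 8.9 = 131.9°.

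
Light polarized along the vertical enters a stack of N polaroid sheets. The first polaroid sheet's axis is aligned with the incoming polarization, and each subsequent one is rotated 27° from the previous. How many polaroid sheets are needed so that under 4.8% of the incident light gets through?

First polarizer is aligned with the polarization: full transmission.
Each further stage multiplies by cos²(27°) = 0.7939.
After N polarizers: T = 0.7939^(N−1). Require T < 0.048 ⇒ N−1 > ln(0.048)/ln(0.7939) = 13.16, so N−1 ≥ 14 and N = 15.
Check: N=15 gives T = 0.03951 < 0.048; N=14 gives T = 0.04976.

N = 15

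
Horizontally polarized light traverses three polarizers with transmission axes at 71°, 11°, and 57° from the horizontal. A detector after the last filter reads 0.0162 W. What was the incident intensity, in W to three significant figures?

By Malus's law, I₁ = I₀ cos²(71° − 0°) = I₀ cos²(71°) = 0.106 I₀.
I₂ = I₁ cos²(11° − 71°) = 0.106 I₀ · cos²(60°) = 0.0265 I₀.
I₃ = I₂ cos²(57° − 11°) = 0.0265 I₀ · cos²(46°) = 0.01279 I₀.
So 0.0162 W = 0.01279 I₀, giving I₀ = 0.0162/0.01279 = 1.267 W.

I₀ ≈ 1.27 W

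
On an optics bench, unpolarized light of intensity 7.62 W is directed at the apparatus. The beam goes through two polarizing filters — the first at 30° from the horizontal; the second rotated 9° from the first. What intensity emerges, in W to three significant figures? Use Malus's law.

I ≈ 3.72 W

Unpolarized light through the first polarizer → I₁ = 7.62 W/2 = 3.81 W, polarized at 30°.
I₂ = I₁ · cos²(9°) = 3.81 · 0.9755 = 3.717 W.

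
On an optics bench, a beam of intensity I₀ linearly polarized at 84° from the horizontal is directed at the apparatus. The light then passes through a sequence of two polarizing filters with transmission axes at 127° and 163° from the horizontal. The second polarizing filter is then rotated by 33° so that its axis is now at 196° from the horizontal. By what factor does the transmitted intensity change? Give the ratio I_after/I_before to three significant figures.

I_new/I_old ≈ 0.196

Before rotation:
I₁ = I₀ cos²(127° − 84°) = I₀ cos²(43°) = 0.5349 I₀.
I₂ = I₁ cos²(163° − 127°) = 0.5349 I₀ · cos²(36°) = 0.3501 I₀.
After rotation:
I₁ = I₀ cos²(127° − 84°) = I₀ cos²(43°) = 0.5349 I₀.
I₂ = I₁ cos²(196° − 127°) = 0.5349 I₀ · cos²(69°) = 0.06869 I₀.
Ratio = 0.06869 / 0.3501 = 0.1962.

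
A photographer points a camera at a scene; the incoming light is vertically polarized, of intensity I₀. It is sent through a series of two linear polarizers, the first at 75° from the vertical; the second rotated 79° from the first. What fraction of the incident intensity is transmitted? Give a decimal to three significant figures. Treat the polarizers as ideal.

≈ 0.00244 I₀

By Malus's law, I₁ = I₀ cos²(75° − 0°) = I₀ cos²(75°) = 0.06699 I₀.
I₂ = I₁ cos²(79°) = 0.06699 · 0.03641 I₀ = 0.002439 I₀.
Transmitted fraction = 0.002439.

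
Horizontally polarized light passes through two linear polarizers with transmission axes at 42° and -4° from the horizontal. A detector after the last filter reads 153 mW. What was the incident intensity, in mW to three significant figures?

I₀ ≈ 574 mW

I₁ = I₀ cos²(42° − 0°) = I₀ cos²(42°) = 0.5523 I₀.
I₂ = I₁ cos²(-4° − 42°) = 0.5523 I₀ · cos²(46°) = 0.2665 I₀.
So 153 mW = 0.2665 I₀, giving I₀ = 153/0.2665 = 574.1 mW.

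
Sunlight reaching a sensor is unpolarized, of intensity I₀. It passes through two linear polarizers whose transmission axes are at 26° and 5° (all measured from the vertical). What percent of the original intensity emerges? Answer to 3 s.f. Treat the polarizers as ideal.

Unpolarized light through the first polarizer → I₁ = ½ I₀, now polarized at 26°.
I₂ = I₁ cos²(5° − 26°) = 0.5 I₀ · cos²(21°) = 0.4358 I₀.
That is 43.58% of the incident intensity.

≈ 43.6%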